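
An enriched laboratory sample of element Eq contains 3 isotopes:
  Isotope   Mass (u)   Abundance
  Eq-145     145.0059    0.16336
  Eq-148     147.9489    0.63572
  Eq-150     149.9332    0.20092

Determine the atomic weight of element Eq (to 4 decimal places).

147.8668 u

Ar = Σ fᵢ·mᵢ = 0.16336 × 145.0059 + 0.63572 × 147.9489 + 0.20092 × 149.9332
= 23.68816 + 94.05407 + 30.12458 = 147.86681 u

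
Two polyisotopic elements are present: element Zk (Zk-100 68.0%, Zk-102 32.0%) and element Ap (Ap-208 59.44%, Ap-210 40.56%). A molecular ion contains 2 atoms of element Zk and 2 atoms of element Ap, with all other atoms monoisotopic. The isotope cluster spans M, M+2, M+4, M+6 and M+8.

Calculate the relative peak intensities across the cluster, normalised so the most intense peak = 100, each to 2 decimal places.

Element Zk pattern (n=2): 0.4624 : 0.4352 : 0.1024
Element Ap pattern (n=2): 0.35331136 : 0.48217728 : 0.16451136
Convolve the two distributions (both contribute in 2-u steps):
  M: 0.4624×0.35331136 = 0.163371
  M+2: 0.4624×0.48217728 + 0.4352×0.35331136 = 0.376720
  M+4: 0.4624×0.16451136 + 0.4352×0.48217728 + 0.1024×0.35331136 = 0.322093
  M+6: 0.4352×0.16451136 + 0.1024×0.48217728 = 0.120970
  M+8: 0.1024×0.16451136 = 0.016846
Scale to base peak (0.376720) = 100: 43.37 : 100.00 : 85.50 : 32.11 : 4.47

43.37 : 100.00 : 85.50 : 32.11 : 4.47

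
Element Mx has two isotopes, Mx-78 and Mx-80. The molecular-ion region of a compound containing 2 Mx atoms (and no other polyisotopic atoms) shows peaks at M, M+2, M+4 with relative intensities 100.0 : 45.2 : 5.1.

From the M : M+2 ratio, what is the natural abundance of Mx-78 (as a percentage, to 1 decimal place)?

If p is the fraction of Mx that is Mx-78, then I(M+2)/I(M) = [C(2,1)·p^1·(1−p)] / p^2 = 2·(1−p)/p = 45.2/100.0 = 0.4520
(1−p)/p = 0.4520/2 = 0.2260  ⇒  p = 1/(1 + 0.2260) = 0.8157
Mx-78: 81.6%, Mx-80: 18.4%.

81.6%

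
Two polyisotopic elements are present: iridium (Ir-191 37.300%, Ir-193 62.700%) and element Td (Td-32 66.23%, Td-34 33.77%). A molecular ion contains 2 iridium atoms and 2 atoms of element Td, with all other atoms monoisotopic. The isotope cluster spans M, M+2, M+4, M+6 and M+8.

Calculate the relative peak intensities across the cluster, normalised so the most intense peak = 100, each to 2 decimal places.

Iridium pattern (n=2): 0.139129 : 0.467742 : 0.393129
Element Td pattern (n=2): 0.43864129 : 0.44731742 : 0.11404129
Convolve the two distributions (both contribute in 2-u steps):
  M: 0.139129×0.43864129 = 0.061028
  M+2: 0.139129×0.44731742 + 0.467742×0.43864129 = 0.267406
  M+4: 0.139129×0.11404129 + 0.467742×0.44731742 + 0.393129×0.43864129 = 0.397538
  M+6: 0.467742×0.11404129 + 0.393129×0.44731742 = 0.229195
  M+8: 0.393129×0.11404129 = 0.044833
Scale to base peak (0.397538) = 100: 15.35 : 67.27 : 100.00 : 57.65 : 11.28

15.35 : 67.27 : 100.00 : 57.65 : 11.28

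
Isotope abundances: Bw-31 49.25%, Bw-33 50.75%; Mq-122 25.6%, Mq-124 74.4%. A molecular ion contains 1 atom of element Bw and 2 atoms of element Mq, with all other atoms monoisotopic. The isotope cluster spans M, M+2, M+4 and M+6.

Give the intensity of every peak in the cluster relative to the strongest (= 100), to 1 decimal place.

Element Bw pattern (n=1): 0.4925 : 0.5075
Element Mq pattern (n=2): 0.065536 : 0.380928 : 0.553536
Convolve the two distributions (both contribute in 2-u steps):
  M: 0.4925×0.065536 = 0.032276
  M+2: 0.4925×0.380928 + 0.5075×0.065536 = 0.220867
  M+4: 0.4925×0.553536 + 0.5075×0.380928 = 0.465937
  M+6: 0.5075×0.553536 = 0.280920
Scale to base peak (0.465937) = 100: 6.9 : 47.4 : 100.0 : 60.3

6.9 : 47.4 : 100.0 : 60.3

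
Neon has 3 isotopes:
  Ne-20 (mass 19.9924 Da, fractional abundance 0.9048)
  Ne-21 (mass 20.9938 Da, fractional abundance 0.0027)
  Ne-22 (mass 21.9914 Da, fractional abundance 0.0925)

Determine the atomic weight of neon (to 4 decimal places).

20.1800 Da

Average mass = Σ (abundance × isotope mass) = 0.9048 × 19.9924 + 0.0027 × 20.9938 + 0.0925 × 21.9914
= 18.08912 + 0.05668 + 2.03420 = 20.18000 Da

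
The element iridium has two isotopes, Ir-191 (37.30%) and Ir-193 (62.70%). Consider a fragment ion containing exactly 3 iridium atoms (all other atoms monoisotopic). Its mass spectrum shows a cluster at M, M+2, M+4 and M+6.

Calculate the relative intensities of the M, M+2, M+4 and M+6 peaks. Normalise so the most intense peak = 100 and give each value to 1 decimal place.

The 3 Ir atoms are independent, so intensities follow the terms of (0.3730 + 0.6270)^3.
P(M) = 0.3730^3 = 0.051895
P(M+2) = 3 × 0.3730^2 × 0.6270^1 = 0.261702
P(M+4) = 3 × 0.3730^1 × 0.6270^2 = 0.439911
P(M+6) = 0.6270^3 = 0.246492
The M+4 peak is largest (0.439911); scaling to 100 gives 11.8 : 59.5 : 100.0 : 56.0.

11.8 : 59.5 : 100.0 : 56.0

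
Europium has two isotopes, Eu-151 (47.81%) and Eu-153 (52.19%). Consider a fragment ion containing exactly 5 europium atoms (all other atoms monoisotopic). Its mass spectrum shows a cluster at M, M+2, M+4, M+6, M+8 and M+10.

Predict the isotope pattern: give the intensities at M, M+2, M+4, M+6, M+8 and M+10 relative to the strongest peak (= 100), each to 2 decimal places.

The 5 Eu atoms are independent, so intensities follow the terms of (0.4781 + 0.5219)^5.
P(M) = 0.4781^5 = 0.024980
P(M+2) = 5 × 0.4781^4 × 0.5219^1 = 0.136343
P(M+4) = 10 × 0.4781^3 × 0.5219^2 = 0.297667
P(M+6) = 10 × 0.4781^2 × 0.5219^3 = 0.324937
P(M+8) = 5 × 0.4781^1 × 0.5219^4 = 0.177353
P(M+10) = 0.5219^5 = 0.038720
The M+6 peak is largest (0.324937); scaling to 100 gives 7.69 : 41.96 : 91.61 : 100.00 : 54.58 : 11.92.

7.69 : 41.96 : 91.61 : 100.00 : 54.58 : 11.92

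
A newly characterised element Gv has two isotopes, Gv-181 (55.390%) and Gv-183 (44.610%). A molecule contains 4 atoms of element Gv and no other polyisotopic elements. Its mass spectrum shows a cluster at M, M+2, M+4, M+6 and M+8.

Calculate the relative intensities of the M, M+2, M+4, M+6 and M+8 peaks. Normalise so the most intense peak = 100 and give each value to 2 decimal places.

Each Gv atom is independently Gv-181 (p = 0.55390) or Gv-183 (q = 0.44610); the cluster is the binomial expansion (p + q)^4.
P(M) = 0.55390^4 = 0.094129
P(M+2) = 4 × 0.55390^3 × 0.44610^1 = 0.303240
P(M+4) = 6 × 0.55390^2 × 0.44610^2 = 0.366335
P(M+6) = 4 × 0.55390^1 × 0.44610^3 = 0.196693
P(M+8) = 0.44610^4 = 0.039603
The M+4 peak is largest (0.366335); scaling to 100 gives 25.69 : 82.78 : 100.00 : 53.69 : 10.81.

25.69 : 82.78 : 100.00 : 53.69 : 10.81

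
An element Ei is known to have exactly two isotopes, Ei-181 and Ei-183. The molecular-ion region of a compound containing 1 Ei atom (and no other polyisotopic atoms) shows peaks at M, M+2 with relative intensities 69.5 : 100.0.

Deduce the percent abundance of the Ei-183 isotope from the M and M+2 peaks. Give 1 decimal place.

Let p = fractional abundance of Ei-181. I(M+2)/I(M) = [C(1,1)·p^0·(1−p)] / p^1 = 1·(1−p)/p = 100.0/69.5 = 1.4388
(1−p)/p = 1.4388/1 = 1.4388  ⇒  p = 1/(1 + 1.4388) = 0.4100
Ei-181: 41.0%, Ei-183: 59.0%.

59.0%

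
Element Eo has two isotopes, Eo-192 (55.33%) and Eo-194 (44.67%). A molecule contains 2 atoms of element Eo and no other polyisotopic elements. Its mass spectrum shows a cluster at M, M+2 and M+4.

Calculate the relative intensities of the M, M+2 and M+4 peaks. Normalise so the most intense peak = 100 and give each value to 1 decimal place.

The 2 Eo atoms are independent, so intensities follow the terms of (0.5533 + 0.4467)^2.
P(M) = 0.5533^2 = 0.306141
P(M+2) = 2 × 0.5533^1 × 0.4467^1 = 0.494318
P(M+4) = 0.4467^2 = 0.199541
The M+2 peak is largest (0.494318); scaling to 100 gives 61.9 : 100.0 : 40.4.

61.9 : 100.0 : 40.4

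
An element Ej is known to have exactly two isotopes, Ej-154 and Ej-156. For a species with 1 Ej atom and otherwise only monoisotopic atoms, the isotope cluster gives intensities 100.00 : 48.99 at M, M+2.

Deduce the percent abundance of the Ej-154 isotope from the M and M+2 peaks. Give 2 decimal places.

If p is the fraction of Ej that is Ej-154, then I(M+2)/I(M) = [C(1,1)·p^0·(1−p)] / p^1 = 1·(1−p)/p = 48.99/100.00 = 0.4899
(1−p)/p = 0.4899/1 = 0.4899  ⇒  p = 1/(1 + 0.4899) = 0.6712
Ej-154: 67.12%, Ej-156: 32.88%.

67.12%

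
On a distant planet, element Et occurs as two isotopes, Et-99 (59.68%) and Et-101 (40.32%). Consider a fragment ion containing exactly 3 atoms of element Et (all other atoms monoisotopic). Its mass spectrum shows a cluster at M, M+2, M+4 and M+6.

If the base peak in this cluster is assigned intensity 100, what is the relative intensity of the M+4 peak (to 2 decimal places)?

67.56

Binomial terms of (0.5968 + 0.4032)^3: M 0.2126, M+2 0.4308, M+4 0.2911, M+6 0.0655 → M+2 is the base peak.
P(M+2) = C(3,1) × 0.5968^2 × 0.4032^1 = 3 × 0.35617024 × 0.4032 = 0.430824 (base)
P(M+4) = C(3,2) × 0.5968^1 × 0.4032^2 = 3 × 0.5968 × 0.16257024 = 0.291066
Relative intensity = 0.291066 / 0.430824 × 100 = 67.56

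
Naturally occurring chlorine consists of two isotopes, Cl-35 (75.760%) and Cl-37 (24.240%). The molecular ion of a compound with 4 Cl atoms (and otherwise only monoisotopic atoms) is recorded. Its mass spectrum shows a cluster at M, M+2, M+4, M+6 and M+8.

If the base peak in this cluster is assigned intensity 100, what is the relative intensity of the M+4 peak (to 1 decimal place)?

Binomial terms of (0.75760 + 0.24240)^4: M 0.3294, M+2 0.4216, M+4 0.2023, M+6 0.0432, M+8 0.0035 → M+2 is the base peak.
P(M+2) = C(4,1) × 0.75760^3 × 0.24240^1 = 4 × 0.4348304 × 0.2424 = 0.421612 (base)
P(M+4) = C(4,2) × 0.75760^2 × 0.24240^2 = 6 × 0.57395776 × 0.05875776 = 0.202347
Relative intensity = 0.202347 / 0.421612 × 100 = 48.0

48.0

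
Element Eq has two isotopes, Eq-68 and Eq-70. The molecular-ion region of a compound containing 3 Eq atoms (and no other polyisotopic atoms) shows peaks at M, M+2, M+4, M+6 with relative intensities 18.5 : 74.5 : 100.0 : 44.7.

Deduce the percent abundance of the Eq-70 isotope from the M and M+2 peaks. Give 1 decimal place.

57.3%

Write p for the Eq-68 fraction. I(M+2)/I(M) = [C(3,1)·p^2·(1−p)] / p^3 = 3·(1−p)/p = 74.5/18.5 = 4.0270
(1−p)/p = 4.0270/3 = 1.3423  ⇒  p = 1/(1 + 1.3423) = 0.4269
Eq-68: 42.7%, Eq-70: 57.3%.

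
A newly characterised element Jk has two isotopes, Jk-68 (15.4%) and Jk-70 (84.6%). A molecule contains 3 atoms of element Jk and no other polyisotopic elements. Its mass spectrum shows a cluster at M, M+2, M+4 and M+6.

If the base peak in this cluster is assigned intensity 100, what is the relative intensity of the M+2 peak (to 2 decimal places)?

9.94

(0.154 + 0.846)^3 gives M 0.0037, M+2 0.0602, M+4 0.3307, M+6 0.6055; the largest is M+6.
P(M+6) = C(3,3) × 0.154^0 × 0.846^3 = 1 × 1.0000 × 0.60549574 = 0.605496 (base)
P(M+2) = C(3,1) × 0.154^2 × 0.846^1 = 3 × 0.023716 × 0.8460 = 0.060191
Relative intensity = 0.060191 / 0.605496 × 100 = 9.94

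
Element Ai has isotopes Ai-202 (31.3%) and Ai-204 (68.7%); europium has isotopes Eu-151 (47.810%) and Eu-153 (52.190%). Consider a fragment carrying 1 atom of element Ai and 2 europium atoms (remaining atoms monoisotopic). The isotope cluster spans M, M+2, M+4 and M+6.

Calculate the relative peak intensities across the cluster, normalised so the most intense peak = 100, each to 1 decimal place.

Element Ai pattern (n=1): 0.3130 : 0.6870
Europium pattern (n=2): 0.22857961 : 0.49904078 : 0.27237961
Convolve the two distributions (both contribute in 2-u steps):
  M: 0.3130×0.22857961 = 0.071545
  M+2: 0.3130×0.49904078 + 0.6870×0.22857961 = 0.313234
  M+4: 0.3130×0.27237961 + 0.6870×0.49904078 = 0.428096
  M+6: 0.6870×0.27237961 = 0.187125
Scale to base peak (0.428096) = 100: 16.7 : 73.2 : 100.0 : 43.7

16.7 : 73.2 : 100.0 : 43.7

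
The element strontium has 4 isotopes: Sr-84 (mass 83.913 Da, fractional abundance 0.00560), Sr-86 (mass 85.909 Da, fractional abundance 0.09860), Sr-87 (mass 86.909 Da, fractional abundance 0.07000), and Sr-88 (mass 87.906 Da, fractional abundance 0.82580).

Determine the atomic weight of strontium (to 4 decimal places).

87.6169 Da

Ar = Σ fᵢ·mᵢ = 0.00560 × 83.913 + 0.09860 × 85.909 + 0.07000 × 86.909 + 0.82580 × 87.906
= 0.46991 + 8.47063 + 6.08363 + 72.59277 = 87.61694 Da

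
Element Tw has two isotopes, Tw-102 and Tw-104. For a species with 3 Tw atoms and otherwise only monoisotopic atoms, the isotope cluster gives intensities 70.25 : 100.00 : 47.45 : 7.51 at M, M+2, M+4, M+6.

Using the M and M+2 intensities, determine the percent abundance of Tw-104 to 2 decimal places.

32.18%

Write p for the Tw-102 fraction. I(M+2)/I(M) = [C(3,1)·p^2·(1−p)] / p^3 = 3·(1−p)/p = 100.00/70.25 = 1.4235
(1−p)/p = 1.4235/3 = 0.4745  ⇒  p = 1/(1 + 0.4745) = 0.6782
Tw-102: 67.82%, Tw-104: 32.18%.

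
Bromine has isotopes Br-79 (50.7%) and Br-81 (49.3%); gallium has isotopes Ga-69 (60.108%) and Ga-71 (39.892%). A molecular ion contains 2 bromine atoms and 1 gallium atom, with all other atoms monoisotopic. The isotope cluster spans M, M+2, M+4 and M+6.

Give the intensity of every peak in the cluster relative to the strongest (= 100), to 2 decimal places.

Bromine pattern (n=2): 0.257049 : 0.499902 : 0.243049
Gallium pattern (n=1): 0.60108 : 0.39892
Convolve the two distributions (both contribute in 2-u steps):
  M: 0.257049×0.60108 = 0.154507
  M+2: 0.257049×0.39892 + 0.499902×0.60108 = 0.403023
  M+4: 0.499902×0.39892 + 0.243049×0.60108 = 0.345513
  M+6: 0.243049×0.39892 = 0.096957
Scale to base peak (0.403023) = 100: 38.34 : 100.00 : 85.73 : 24.06

38.34 : 100.00 : 85.73 : 24.06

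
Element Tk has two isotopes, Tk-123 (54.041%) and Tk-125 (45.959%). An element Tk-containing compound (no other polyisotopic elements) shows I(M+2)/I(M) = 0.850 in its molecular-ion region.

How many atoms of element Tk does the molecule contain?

With n Tk atoms, P(M+2)/P(M) = C(n,1)·p^(n−1)q / p^n = n·q/p = n · 0.45959/0.54041.
n = 0.850 × 0.54041/0.45959 = 1.00 ≈ 1

1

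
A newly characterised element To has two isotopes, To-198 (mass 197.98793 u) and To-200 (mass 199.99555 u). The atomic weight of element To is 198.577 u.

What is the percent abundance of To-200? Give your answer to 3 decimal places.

29.342%

With x = fraction of To-198 (so To-200 is 1 − x):
197.98793·x + 199.99555·(1 − x) = 198.577
(197.98793 − 199.99555)·x = 198.577 − 199.99555
x = -1.41855 / -2.00762 = 0.70658 → 70.658% To-198, 29.342% To-200.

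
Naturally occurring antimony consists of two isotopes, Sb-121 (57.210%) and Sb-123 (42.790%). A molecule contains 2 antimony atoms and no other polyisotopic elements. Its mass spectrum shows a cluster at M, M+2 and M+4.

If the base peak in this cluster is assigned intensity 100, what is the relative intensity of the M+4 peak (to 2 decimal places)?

37.40

(0.57210 + 0.42790)^2 gives M 0.3273, M+2 0.4896, M+4 0.1831; the largest is M+2.
P(M+2) = C(2,1) × 0.57210^1 × 0.42790^1 = 2 × 0.5721 × 0.4279 = 0.489603 (base)
P(M+4) = C(2,2) × 0.57210^0 × 0.42790^2 = 1 × 1.0000 × 0.18309841 = 0.183098
Relative intensity = 0.183098 / 0.489603 × 100 = 37.40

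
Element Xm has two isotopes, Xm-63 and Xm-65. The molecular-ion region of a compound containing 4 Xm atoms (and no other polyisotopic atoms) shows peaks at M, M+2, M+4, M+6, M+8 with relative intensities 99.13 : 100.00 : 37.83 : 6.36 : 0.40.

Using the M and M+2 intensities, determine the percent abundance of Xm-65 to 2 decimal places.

20.14%

If p is the fraction of Xm that is Xm-63, then I(M+2)/I(M) = [C(4,1)·p^3·(1−p)] / p^4 = 4·(1−p)/p = 100.00/99.13 = 1.0088
(1−p)/p = 1.0088/4 = 0.2522  ⇒  p = 1/(1 + 0.2522) = 0.7986
Xm-63: 79.86%, Xm-65: 20.14%.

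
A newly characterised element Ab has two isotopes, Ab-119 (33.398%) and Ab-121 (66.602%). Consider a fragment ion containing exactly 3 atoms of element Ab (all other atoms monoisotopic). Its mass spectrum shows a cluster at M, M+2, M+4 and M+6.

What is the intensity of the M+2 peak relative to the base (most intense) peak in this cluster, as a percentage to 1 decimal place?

Term probabilities: M 0.0373, M+2 0.2229, M+4 0.4444, M+6 0.2954. Base peak = M+4.
P(M+4) = C(3,2) × 0.33398^1 × 0.66602^2 = 3 × 0.33398 × 0.44358264 = 0.444443 (base)
P(M+2) = C(3,1) × 0.33398^2 × 0.66602^1 = 3 × 0.11154264 × 0.66602 = 0.222869
Relative intensity = 0.222869 / 0.444443 × 100 = 50.1

50.1%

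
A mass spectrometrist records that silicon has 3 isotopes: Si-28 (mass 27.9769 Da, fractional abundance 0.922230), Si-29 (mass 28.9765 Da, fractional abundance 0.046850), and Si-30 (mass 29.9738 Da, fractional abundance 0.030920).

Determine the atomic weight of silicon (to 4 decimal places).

Average mass = Σ (abundance × isotope mass) = 0.922230 × 27.9769 + 0.046850 × 28.9765 + 0.030920 × 29.9738
= 25.80114 + 1.35755 + 0.92679 = 28.08548 Da

28.0855 Da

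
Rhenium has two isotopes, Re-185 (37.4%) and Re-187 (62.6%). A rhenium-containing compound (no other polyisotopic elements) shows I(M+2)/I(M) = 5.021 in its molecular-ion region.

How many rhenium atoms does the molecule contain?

For n independent Re atoms, I(M+2)/I(M) = n · (abundance Re-187) / (abundance Re-185) = n · 0.626/0.374.
n = 5.021 × 0.374/0.626 = 3.00 ≈ 3

3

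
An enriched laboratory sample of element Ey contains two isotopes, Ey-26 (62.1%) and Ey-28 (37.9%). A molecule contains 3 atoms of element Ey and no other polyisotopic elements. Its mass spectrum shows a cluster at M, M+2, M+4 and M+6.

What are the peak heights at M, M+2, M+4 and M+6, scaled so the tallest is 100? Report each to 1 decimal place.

54.6 : 100.0 : 61.0 : 12.4

The 3 Ey atoms are independent, so intensities follow the terms of (0.621 + 0.379)^3.
P(M) = 0.621^3 = 0.239483
P(M+2) = 3 × 0.621^2 × 0.379^1 = 0.438474
P(M+4) = 3 × 0.621^1 × 0.379^2 = 0.267603
P(M+6) = 0.379^3 = 0.054440
The M+2 peak is largest (0.438474); scaling to 100 gives 54.6 : 100.0 : 61.0 : 12.4.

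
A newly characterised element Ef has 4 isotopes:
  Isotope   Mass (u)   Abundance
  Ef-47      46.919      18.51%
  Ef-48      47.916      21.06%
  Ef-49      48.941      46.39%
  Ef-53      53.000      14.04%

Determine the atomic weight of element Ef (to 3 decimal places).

Ar = Σ fᵢ·mᵢ = 0.1851 × 46.919 + 0.2106 × 47.916 + 0.4639 × 48.941 + 0.1404 × 53.000
= 8.6847 + 10.0911 + 22.7037 + 7.4412 = 48.9207 u

48.921 u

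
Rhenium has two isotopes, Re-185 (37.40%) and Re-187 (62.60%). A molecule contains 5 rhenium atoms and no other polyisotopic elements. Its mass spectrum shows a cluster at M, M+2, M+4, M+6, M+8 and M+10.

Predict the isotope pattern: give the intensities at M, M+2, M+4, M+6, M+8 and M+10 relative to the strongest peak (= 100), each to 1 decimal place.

2.1 : 17.8 : 59.7 : 100.0 : 83.7 : 28.0

The 5 Re atoms are independent, so intensities follow the terms of (0.3740 + 0.6260)^5.
P(M) = 0.3740^5 = 0.007317
P(M+2) = 5 × 0.3740^4 × 0.6260^1 = 0.061239
P(M+4) = 10 × 0.3740^3 × 0.6260^2 = 0.205005
P(M+6) = 10 × 0.3740^2 × 0.6260^3 = 0.343136
P(M+8) = 5 × 0.3740^1 × 0.6260^4 = 0.287170
P(M+10) = 0.6260^5 = 0.096133
The M+6 peak is largest (0.343136); scaling to 100 gives 2.1 : 17.8 : 59.7 : 100.0 : 83.7 : 28.0.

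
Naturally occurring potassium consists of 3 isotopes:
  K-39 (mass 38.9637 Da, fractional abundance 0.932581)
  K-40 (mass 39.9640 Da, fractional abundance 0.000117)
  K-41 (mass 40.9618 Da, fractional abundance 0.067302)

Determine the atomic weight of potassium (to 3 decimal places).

Average mass = Σ (abundance × isotope mass) = 0.932581 × 38.9637 + 0.000117 × 39.9640 + 0.067302 × 40.9618
= 36.33681 + 0.00468 + 2.75681 = 39.09830 Da

39.098 Da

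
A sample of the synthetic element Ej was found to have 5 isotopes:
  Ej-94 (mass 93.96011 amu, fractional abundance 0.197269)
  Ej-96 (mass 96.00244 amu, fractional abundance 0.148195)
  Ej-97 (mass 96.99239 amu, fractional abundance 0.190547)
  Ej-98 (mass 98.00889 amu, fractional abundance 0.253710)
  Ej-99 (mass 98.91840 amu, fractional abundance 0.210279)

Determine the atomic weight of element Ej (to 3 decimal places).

Ar = Σ fᵢ·mᵢ = 0.197269 × 93.96011 + 0.148195 × 96.00244 + 0.190547 × 96.99239 + 0.253710 × 98.00889 + 0.210279 × 98.91840
= 18.535417 + 14.227082 + 18.481609 + 24.865835 + 20.800462 = 96.910405 amu

96.910 amu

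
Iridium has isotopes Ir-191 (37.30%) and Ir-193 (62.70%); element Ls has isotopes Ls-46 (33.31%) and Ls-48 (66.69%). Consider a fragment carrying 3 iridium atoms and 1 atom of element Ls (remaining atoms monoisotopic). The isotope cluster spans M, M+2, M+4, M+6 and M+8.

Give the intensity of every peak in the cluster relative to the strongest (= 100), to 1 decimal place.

Iridium pattern (n=3): 0.05189512 : 0.26170165 : 0.43991135 : 0.24649188
Element Ls pattern (n=1): 0.3331 : 0.6669
Convolve the two distributions (both contribute in 2-u steps):
  M: 0.05189512×0.3331 = 0.017286
  M+2: 0.05189512×0.6669 + 0.26170165×0.3331 = 0.121782
  M+4: 0.26170165×0.6669 + 0.43991135×0.3331 = 0.321063
  M+6: 0.43991135×0.6669 + 0.24649188×0.3331 = 0.375483
  M+8: 0.24649188×0.6669 = 0.164385
Scale to base peak (0.375483) = 100: 4.6 : 32.4 : 85.5 : 100.0 : 43.8

4.6 : 32.4 : 85.5 : 100.0 : 43.8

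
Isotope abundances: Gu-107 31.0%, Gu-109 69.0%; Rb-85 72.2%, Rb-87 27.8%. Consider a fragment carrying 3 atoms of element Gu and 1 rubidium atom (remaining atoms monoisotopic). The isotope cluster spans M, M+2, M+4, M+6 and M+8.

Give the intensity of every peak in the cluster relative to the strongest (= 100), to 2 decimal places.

5.74 : 40.51 : 100.00 : 96.08 : 24.35

Element Gu pattern (n=3): 0.029791 : 0.198927 : 0.442773 : 0.328509
Rubidium pattern (n=1): 0.7220 : 0.2780
Convolve the two distributions (both contribute in 2-u steps):
  M: 0.029791×0.7220 = 0.021509
  M+2: 0.029791×0.2780 + 0.198927×0.7220 = 0.151907
  M+4: 0.198927×0.2780 + 0.442773×0.7220 = 0.374984
  M+6: 0.442773×0.2780 + 0.328509×0.7220 = 0.360274
  M+8: 0.328509×0.2780 = 0.091326
Scale to base peak (0.374984) = 100: 5.74 : 40.51 : 100.00 : 96.08 : 24.35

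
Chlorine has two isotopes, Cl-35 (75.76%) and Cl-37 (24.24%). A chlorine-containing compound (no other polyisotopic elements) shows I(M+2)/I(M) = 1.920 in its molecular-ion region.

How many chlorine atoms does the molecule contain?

6

With n Cl atoms, P(M+2)/P(M) = C(n,1)·p^(n−1)q / p^n = n·q/p = n · 0.2424/0.7576.
n = 1.920 × 0.7576/0.2424 = 6.00 ≈ 6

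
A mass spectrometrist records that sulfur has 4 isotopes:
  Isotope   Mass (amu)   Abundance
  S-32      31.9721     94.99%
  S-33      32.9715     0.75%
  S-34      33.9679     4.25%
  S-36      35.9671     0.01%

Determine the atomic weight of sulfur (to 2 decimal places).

32.06 amu

The abundance-weighted mean is 0.9499 × 31.9721 + 0.0075 × 32.9715 + 0.0425 × 33.9679 + 0.0001 × 35.9671
= 30.37030 + 0.24729 + 1.44364 + 0.00360 = 32.06483 amu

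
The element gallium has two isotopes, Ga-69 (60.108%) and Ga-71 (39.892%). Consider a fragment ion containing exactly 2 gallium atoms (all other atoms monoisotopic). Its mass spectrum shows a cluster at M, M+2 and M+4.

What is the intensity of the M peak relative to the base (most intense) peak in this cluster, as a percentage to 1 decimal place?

Binomial terms of (0.60108 + 0.39892)^2: M 0.3613, M+2 0.4796, M+4 0.1591 → M+2 is the base peak.
P(M+2) = C(2,1) × 0.60108^1 × 0.39892^1 = 2 × 0.60108 × 0.39892 = 0.479566 (base)
P(M) = C(2,0) × 0.60108^2 × 0.39892^0 = 1 × 0.36129717 × 1.0000 = 0.361297
Relative intensity = 0.361297 / 0.479566 × 100 = 75.3

75.3%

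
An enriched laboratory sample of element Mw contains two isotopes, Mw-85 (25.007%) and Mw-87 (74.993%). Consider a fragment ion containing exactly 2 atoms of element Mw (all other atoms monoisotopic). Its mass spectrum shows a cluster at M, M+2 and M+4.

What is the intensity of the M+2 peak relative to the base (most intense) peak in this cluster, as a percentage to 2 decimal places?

66.69%

Term probabilities: M 0.0625, M+2 0.3751, M+4 0.5624. Base peak = M+4.
P(M+4) = C(2,2) × 0.25007^0 × 0.74993^2 = 1 × 1.0000 × 0.562395 = 0.562395 (base)
P(M+2) = C(2,1) × 0.25007^1 × 0.74993^1 = 2 × 0.25007 × 0.74993 = 0.375070
Relative intensity = 0.375070 / 0.562395 × 100 = 66.69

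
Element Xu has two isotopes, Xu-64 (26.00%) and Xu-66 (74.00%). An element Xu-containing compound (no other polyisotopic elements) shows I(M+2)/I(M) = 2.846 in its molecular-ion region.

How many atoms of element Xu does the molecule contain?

With n Xu atoms, P(M+2)/P(M) = C(n,1)·p^(n−1)q / p^n = n·q/p = n · 0.7400/0.2600.
n = 2.846 × 0.2600/0.7400 = 1.00 ≈ 1

1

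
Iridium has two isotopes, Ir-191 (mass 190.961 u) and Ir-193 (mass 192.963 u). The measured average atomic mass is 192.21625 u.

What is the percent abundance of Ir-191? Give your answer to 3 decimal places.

With x = fraction of Ir-191 (so Ir-193 is 1 − x):
190.961·x + 192.963·(1 − x) = 192.21625
(190.961 − 192.963)·x = 192.21625 − 192.963
x = -0.74675 / -2.002 = 0.37300 → 37.300% Ir-191, 62.700% Ir-193.

37.300%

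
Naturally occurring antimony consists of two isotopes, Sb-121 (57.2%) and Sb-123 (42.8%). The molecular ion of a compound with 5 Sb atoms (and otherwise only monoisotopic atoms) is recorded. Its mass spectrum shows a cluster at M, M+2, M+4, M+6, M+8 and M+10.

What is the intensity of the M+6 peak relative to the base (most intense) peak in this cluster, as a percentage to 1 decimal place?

74.8%

Term probabilities: M 0.0612, M+2 0.2291, M+4 0.3428, M+6 0.2565, M+8 0.0960, M+10 0.0144. Base peak = M+4.
P(M+4) = C(5,2) × 0.572^3 × 0.428^2 = 10 × 0.18714925 × 0.183184 = 0.342827 (base)
P(M+6) = C(5,3) × 0.572^2 × 0.428^3 = 10 × 0.327184 × 0.07840275 = 0.256521
Relative intensity = 0.256521 / 0.342827 × 100 = 74.8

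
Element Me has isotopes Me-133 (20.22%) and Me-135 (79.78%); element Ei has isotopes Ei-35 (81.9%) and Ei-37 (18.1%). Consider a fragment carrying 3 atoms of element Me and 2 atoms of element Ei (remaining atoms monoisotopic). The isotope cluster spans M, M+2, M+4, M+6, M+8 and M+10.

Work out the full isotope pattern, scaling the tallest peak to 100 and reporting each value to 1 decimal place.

Element Me pattern (n=3): 0.00826691 : 0.09785378 : 0.3860917 : 0.50778761
Element Ei pattern (n=2): 0.670761 : 0.296478 : 0.032761
Convolve the two distributions (both contribute in 2-u steps):
  M: 0.00826691×0.670761 = 0.005545
  M+2: 0.00826691×0.296478 + 0.09785378×0.670761 = 0.068087
  M+4: 0.00826691×0.032761 + 0.09785378×0.296478 + 0.3860917×0.670761 = 0.288258
  M+6: 0.09785378×0.032761 + 0.3860917×0.296478 + 0.50778761×0.670761 = 0.458278
  M+8: 0.3860917×0.032761 + 0.50778761×0.296478 = 0.163197
  M+10: 0.50778761×0.032761 = 0.016636
Scale to base peak (0.458278) = 100: 1.2 : 14.9 : 62.9 : 100.0 : 35.6 : 3.6

1.2 : 14.9 : 62.9 : 100.0 : 35.6 : 3.6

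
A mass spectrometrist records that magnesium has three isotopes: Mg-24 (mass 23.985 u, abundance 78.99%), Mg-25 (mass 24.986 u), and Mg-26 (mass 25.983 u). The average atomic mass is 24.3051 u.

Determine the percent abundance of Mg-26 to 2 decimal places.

11.01%

The remaining 21.01% is split between Mg-25 (fraction x) and Mg-26 (fraction 0.2101 − x).
Substituting: 24.986x + 25.983(0.2101 − x) = 5.3593485
(24.986 − 25.983)x = -0.0996798  ⇒  x = 0.09998, y = 0.11012
Mg-25: 10.00%, Mg-26: 11.01%.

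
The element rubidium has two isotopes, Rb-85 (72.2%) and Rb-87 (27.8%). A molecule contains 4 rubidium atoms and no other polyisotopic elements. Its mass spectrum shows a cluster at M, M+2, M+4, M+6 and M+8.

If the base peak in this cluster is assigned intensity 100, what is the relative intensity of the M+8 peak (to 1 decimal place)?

(0.722 + 0.278)^4 gives M 0.2717, M+2 0.4185, M+4 0.2417, M+6 0.0620, M+8 0.0060; the largest is M+2.
P(M+2) = C(4,1) × 0.722^3 × 0.278^1 = 4 × 0.37636705 × 0.2780 = 0.418520 (base)
P(M+8) = C(4,4) × 0.722^0 × 0.278^4 = 1 × 1.0000 × 0.00597282 = 0.005973
Relative intensity = 0.005973 / 0.418520 × 100 = 1.4

1.4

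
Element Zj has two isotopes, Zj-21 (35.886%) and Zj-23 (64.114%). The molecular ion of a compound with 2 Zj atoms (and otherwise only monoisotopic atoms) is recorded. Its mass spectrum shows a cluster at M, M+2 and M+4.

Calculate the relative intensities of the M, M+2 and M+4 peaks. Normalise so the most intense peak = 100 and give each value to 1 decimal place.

Each Zj atom is independently Zj-21 (p = 0.35886) or Zj-23 (q = 0.64114); the cluster is the binomial expansion (p + q)^2.
P(M) = 0.35886^2 = 0.128780
P(M+2) = 2 × 0.35886^1 × 0.64114^1 = 0.460159
P(M+4) = 0.64114^2 = 0.411060
The M+2 peak is largest (0.460159); scaling to 100 gives 28.0 : 100.0 : 89.3.

28.0 : 100.0 : 89.3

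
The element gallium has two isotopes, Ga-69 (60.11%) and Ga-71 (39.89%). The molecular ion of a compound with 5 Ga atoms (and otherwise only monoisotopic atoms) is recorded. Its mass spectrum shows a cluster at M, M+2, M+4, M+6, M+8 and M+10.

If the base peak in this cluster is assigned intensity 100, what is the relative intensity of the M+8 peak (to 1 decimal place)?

22.0

(0.6011 + 0.3989)^5 gives M 0.0785, M+2 0.2604, M+4 0.3456, M+6 0.2293, M+8 0.0761, M+10 0.0101; the largest is M+4.
P(M+4) = C(5,2) × 0.6011^3 × 0.3989^2 = 10 × 0.21719018 × 0.15912121 = 0.345596 (base)
P(M+8) = C(5,4) × 0.6011^1 × 0.3989^4 = 5 × 0.6011 × 0.02531956 = 0.076098
Relative intensity = 0.076098 / 0.345596 × 100 = 22.0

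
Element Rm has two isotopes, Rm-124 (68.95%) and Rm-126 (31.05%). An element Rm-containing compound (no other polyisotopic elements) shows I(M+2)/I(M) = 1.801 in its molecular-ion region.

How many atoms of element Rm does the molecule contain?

For n independent Rm atoms, I(M+2)/I(M) = n · (abundance Rm-126) / (abundance Rm-124) = n · 0.3105/0.6895.
n = 1.801 × 0.6895/0.3105 = 4.00 ≈ 4

4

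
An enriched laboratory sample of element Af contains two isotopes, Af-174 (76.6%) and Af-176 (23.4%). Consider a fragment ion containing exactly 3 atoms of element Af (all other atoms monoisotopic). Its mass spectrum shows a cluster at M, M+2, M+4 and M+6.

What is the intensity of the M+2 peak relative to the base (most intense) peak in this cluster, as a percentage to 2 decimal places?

(0.766 + 0.234)^3 gives M 0.4495, M+2 0.4119, M+4 0.1258, M+6 0.0128; the largest is M.
P(M) = C(3,0) × 0.766^3 × 0.234^0 = 1 × 0.4494551 × 1.0000 = 0.449455 (base)
P(M+2) = C(3,1) × 0.766^2 × 0.234^1 = 3 × 0.586756 × 0.2340 = 0.411903
Relative intensity = 0.411903 / 0.449455 × 100 = 91.64

91.64%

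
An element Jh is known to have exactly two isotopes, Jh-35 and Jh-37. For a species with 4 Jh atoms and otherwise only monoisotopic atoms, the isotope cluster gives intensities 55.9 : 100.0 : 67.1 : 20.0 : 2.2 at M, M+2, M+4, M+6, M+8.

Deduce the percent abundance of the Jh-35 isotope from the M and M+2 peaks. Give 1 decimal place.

Let p = fractional abundance of Jh-35. I(M+2)/I(M) = [C(4,1)·p^3·(1−p)] / p^4 = 4·(1−p)/p = 100.0/55.9 = 1.7889
(1−p)/p = 1.7889/4 = 0.4472  ⇒  p = 1/(1 + 0.4472) = 0.6910
Jh-35: 69.1%, Jh-37: 30.9%.

69.1%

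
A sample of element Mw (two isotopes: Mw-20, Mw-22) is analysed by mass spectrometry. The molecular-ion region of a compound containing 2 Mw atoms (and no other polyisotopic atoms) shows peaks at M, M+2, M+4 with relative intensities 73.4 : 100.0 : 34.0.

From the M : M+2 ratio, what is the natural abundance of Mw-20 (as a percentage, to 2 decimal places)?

59.48%

Let p = fractional abundance of Mw-20. I(M+2)/I(M) = [C(2,1)·p^1·(1−p)] / p^2 = 2·(1−p)/p = 100.0/73.4 = 1.3624
(1−p)/p = 1.3624/2 = 0.6812  ⇒  p = 1/(1 + 0.6812) = 0.5948
Mw-20: 59.48%, Mw-22: 40.52%.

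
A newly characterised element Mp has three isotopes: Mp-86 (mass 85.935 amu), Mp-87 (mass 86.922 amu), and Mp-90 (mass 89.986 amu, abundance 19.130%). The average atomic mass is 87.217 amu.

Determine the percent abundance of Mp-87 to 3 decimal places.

Let x and y be the fractions of Mp-86 and Mp-87. Then x + y = 1 − 0.19130 = 0.80870 and 85.935x + 86.922y = 87.217 − 0.19130×89.986 = 70.0026782.
Substituting: 85.935x + 86.922(0.80870 − x) = 70.0026782
(85.935 − 86.922)x = -0.2911432  ⇒  x = 0.29498, y = 0.51372
Mp-86: 29.498%, Mp-87: 51.372%.

51.372%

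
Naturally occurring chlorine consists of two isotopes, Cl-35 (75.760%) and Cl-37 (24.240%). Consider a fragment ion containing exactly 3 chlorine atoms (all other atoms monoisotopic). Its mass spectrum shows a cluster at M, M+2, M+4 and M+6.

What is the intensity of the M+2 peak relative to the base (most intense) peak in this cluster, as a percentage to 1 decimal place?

96.0%

(0.75760 + 0.24240)^3 gives M 0.4348, M+2 0.4174, M+4 0.1335, M+6 0.0142; the largest is M.
P(M) = C(3,0) × 0.75760^3 × 0.24240^0 = 1 × 0.4348304 × 1.0000 = 0.434830 (base)
P(M+2) = C(3,1) × 0.75760^2 × 0.24240^1 = 3 × 0.57395776 × 0.2424 = 0.417382
Relative intensity = 0.417382 / 0.434830 × 100 = 96.0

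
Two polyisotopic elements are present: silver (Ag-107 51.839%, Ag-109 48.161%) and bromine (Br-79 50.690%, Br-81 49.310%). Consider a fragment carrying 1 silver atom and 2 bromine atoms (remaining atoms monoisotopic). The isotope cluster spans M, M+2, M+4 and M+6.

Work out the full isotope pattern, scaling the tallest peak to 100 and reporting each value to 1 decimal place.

34.8 : 100.0 : 95.8 : 30.6

Silver pattern (n=1): 0.51839 : 0.48161
Bromine pattern (n=2): 0.25694761 : 0.49990478 : 0.24314761
Convolve the two distributions (both contribute in 2-u steps):
  M: 0.51839×0.25694761 = 0.133199
  M+2: 0.51839×0.49990478 + 0.48161×0.25694761 = 0.382894
  M+4: 0.51839×0.24314761 + 0.48161×0.49990478 = 0.366804
  M+6: 0.48161×0.24314761 = 0.117102
Scale to base peak (0.382894) = 100: 34.8 : 100.0 : 95.8 : 30.6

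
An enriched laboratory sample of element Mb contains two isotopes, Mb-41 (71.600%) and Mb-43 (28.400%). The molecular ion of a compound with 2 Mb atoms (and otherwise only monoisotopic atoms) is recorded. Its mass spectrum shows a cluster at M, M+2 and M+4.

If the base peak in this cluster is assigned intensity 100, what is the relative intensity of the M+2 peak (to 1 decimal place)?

Binomial terms of (0.71600 + 0.28400)^2: M 0.5127, M+2 0.4067, M+4 0.0807 → M is the base peak.
P(M) = C(2,0) × 0.71600^2 × 0.28400^0 = 1 × 0.512656 × 1.0000 = 0.512656 (base)
P(M+2) = C(2,1) × 0.71600^1 × 0.28400^1 = 2 × 0.7160 × 0.2840 = 0.406688
Relative intensity = 0.406688 / 0.512656 × 100 = 79.3

79.3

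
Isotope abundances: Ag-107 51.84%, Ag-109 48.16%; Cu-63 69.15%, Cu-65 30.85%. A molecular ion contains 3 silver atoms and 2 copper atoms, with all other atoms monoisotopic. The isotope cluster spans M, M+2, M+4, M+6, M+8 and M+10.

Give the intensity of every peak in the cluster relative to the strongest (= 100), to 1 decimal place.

Silver pattern (n=3): 0.13931407 : 0.38827347 : 0.36071085 : 0.11170161
Copper pattern (n=2): 0.47817225 : 0.4266555 : 0.09517225
Convolve the two distributions (both contribute in 2-u steps):
  M: 0.13931407×0.47817225 = 0.066616
  M+2: 0.13931407×0.4266555 + 0.38827347×0.47817225 = 0.245101
  M+4: 0.13931407×0.09517225 + 0.38827347×0.4266555 + 0.36071085×0.47817225 = 0.351400
  M+6: 0.38827347×0.09517225 + 0.36071085×0.4266555 + 0.11170161×0.47817225 = 0.244265
  M+8: 0.36071085×0.09517225 + 0.11170161×0.4266555 = 0.081988
  M+10: 0.11170161×0.09517225 = 0.010631
Scale to base peak (0.351400) = 100: 19.0 : 69.7 : 100.0 : 69.5 : 23.3 : 3.0

19.0 : 69.7 : 100.0 : 69.5 : 23.3 : 3.0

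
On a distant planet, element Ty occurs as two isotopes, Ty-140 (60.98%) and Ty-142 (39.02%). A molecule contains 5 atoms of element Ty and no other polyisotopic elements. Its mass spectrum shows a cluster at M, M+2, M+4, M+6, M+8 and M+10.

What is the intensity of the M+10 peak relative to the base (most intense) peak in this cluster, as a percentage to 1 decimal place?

Term probabilities: M 0.0843, M+2 0.2698, M+4 0.3453, M+6 0.2209, M+8 0.0707, M+10 0.0090. Base peak = M+4.
P(M+4) = C(5,2) × 0.6098^3 × 0.3902^2 = 10 × 0.22675781 × 0.15225604 = 0.345252 (base)
P(M+10) = C(5,5) × 0.6098^0 × 0.3902^5 = 1 × 1.0000 × 0.00904558 = 0.009046
Relative intensity = 0.009046 / 0.345252 × 100 = 2.6

2.6%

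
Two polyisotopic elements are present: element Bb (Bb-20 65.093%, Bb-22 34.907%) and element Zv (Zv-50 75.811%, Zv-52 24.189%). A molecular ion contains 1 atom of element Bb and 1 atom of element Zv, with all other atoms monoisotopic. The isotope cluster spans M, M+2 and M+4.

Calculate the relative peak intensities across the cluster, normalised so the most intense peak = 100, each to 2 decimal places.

Element Bb pattern (n=1): 0.65093 : 0.34907
Element Zv pattern (n=1): 0.75811 : 0.24189
Convolve the two distributions (both contribute in 2-u steps):
  M: 0.65093×0.75811 = 0.493477
  M+2: 0.65093×0.24189 + 0.34907×0.75811 = 0.422087
  M+4: 0.34907×0.24189 = 0.084437
Scale to base peak (0.493477) = 100: 100.00 : 85.53 : 17.11

100.00 : 85.53 : 17.11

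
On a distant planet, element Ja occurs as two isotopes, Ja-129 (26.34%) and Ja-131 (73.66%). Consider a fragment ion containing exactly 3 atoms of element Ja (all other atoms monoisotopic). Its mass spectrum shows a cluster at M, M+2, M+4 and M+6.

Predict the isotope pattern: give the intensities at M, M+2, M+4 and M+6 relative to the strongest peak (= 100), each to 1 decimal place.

4.3 : 35.8 : 100.0 : 93.2

Each Ja atom is independently Ja-129 (p = 0.2634) or Ja-131 (q = 0.7366); the cluster is the binomial expansion (p + q)^3.
P(M) = 0.2634^3 = 0.018275
P(M+2) = 3 × 0.2634^2 × 0.7366^1 = 0.153315
P(M+4) = 3 × 0.2634^1 × 0.7366^2 = 0.428746
P(M+6) = 0.7366^3 = 0.399664
The M+4 peak is largest (0.428746); scaling to 100 gives 4.3 : 35.8 : 100.0 : 93.2.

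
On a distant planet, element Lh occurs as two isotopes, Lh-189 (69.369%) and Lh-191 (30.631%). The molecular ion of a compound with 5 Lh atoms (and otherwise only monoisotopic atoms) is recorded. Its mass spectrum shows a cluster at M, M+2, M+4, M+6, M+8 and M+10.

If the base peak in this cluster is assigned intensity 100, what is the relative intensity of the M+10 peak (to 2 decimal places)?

Term probabilities: M 0.1606, M+2 0.3546, M+4 0.3132, M+6 0.1383, M+8 0.0305, M+10 0.0027. Base peak = M+2.
P(M+2) = C(5,1) × 0.69369^4 × 0.30631^1 = 5 × 0.23155904 × 0.30631 = 0.354644 (base)
P(M+10) = C(5,5) × 0.69369^0 × 0.30631^5 = 1 × 1.0000 × 0.00269653 = 0.002697
Relative intensity = 0.002697 / 0.354644 × 100 = 0.76

0.76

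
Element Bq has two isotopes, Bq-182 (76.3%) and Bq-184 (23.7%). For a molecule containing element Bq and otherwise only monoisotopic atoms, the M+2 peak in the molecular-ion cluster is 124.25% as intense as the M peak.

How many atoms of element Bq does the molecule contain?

The M+2/M ratio from n Bq atoms is n · q/p = n · 0.237/0.763.
n = 1.2425 × 0.763/0.237 = 4.00 ≈ 4

4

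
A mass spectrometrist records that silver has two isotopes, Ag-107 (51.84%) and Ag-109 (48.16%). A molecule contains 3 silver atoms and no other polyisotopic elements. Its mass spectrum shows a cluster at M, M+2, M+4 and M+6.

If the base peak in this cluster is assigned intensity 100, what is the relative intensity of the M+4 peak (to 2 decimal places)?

Term probabilities: M 0.1393, M+2 0.3883, M+4 0.3607, M+6 0.1117. Base peak = M+2.
P(M+2) = C(3,1) × 0.5184^2 × 0.4816^1 = 3 × 0.26873856 × 0.4816 = 0.388273 (base)
P(M+4) = C(3,2) × 0.5184^1 × 0.4816^2 = 3 × 0.5184 × 0.23193856 = 0.360711
Relative intensity = 0.360711 / 0.388273 × 100 = 92.90

92.90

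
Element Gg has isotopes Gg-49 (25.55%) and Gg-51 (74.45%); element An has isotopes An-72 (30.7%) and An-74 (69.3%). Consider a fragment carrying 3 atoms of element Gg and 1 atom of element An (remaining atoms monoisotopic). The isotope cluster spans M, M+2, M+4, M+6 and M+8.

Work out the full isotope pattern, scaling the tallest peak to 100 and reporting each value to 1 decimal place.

Element Gg pattern (n=3): 0.0166791 : 0.14580344 : 0.42485581 : 0.41266165
Element An pattern (n=1): 0.3070 : 0.6930
Convolve the two distributions (both contribute in 2-u steps):
  M: 0.0166791×0.3070 = 0.005120
  M+2: 0.0166791×0.6930 + 0.14580344×0.3070 = 0.056320
  M+4: 0.14580344×0.6930 + 0.42485581×0.3070 = 0.231473
  M+6: 0.42485581×0.6930 + 0.41266165×0.3070 = 0.421112
  M+8: 0.41266165×0.6930 = 0.285975
Scale to base peak (0.421112) = 100: 1.2 : 13.4 : 55.0 : 100.0 : 67.9

1.2 : 13.4 : 55.0 : 100.0 : 67.9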